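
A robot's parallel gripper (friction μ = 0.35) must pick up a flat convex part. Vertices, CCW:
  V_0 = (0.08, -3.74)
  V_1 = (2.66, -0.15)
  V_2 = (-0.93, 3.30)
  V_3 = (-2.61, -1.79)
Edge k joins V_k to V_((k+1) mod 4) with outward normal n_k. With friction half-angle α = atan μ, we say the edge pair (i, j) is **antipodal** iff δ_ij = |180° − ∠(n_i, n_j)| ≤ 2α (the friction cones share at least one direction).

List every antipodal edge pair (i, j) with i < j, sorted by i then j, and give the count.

count = 2; pairs: (0,2), (1,3)

α = atan 0.35 = 19.29°;  2α = 38.58°
n_0 = (+0.8120, -0.5836)
n_1 = (+0.6929, +0.7210)
n_2 = (-0.9496, +0.3134)
n_3 = (-0.5869, -0.8096)
  (0,1): δ = 98.16°  ·
  (0,2): δ = 17.44°  ✓
  (0,3): δ = 89.76°  ·
  (1,2): δ = 64.41°  ·
  (1,3): δ = 7.92°  ✓
  (2,3): δ = 107.67°  ·
antipodal pairs: 2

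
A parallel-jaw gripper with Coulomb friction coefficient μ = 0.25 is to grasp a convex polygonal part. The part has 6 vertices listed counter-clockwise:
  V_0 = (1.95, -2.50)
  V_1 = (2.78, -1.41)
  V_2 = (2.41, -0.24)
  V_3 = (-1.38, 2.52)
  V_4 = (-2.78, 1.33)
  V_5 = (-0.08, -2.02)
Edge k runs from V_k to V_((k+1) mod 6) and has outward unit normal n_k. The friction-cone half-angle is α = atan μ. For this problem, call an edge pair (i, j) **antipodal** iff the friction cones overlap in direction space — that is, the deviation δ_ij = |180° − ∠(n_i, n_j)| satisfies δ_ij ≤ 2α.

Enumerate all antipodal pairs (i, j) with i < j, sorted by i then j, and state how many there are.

count = 4; pairs: (0,3), (1,4), (2,4), (2,5)

α = atan 0.25 = 14.04°;  2α = 28.07°
n_0 = (+0.7956, -0.6058)
n_1 = (+0.9535, +0.3015)
n_2 = (+0.5887, +0.8084)
n_3 = (-0.6476, +0.7619)
n_4 = (-0.7786, -0.6275)
n_5 = (-0.2301, -0.9732)
  (0,1): δ = 125.16°  ·
  (0,2): δ = 88.78°  ·
  (0,3): δ = 12.35°  ✓
  (0,4): δ = 76.16°  ·
  (0,5): δ = 113.98°  ·
  (1,2): δ = 143.61°  ·
  (1,3): δ = 67.18°  ·
  (1,4): δ = 21.32°  ✓
  (1,5): δ = 59.15°  ·
  (2,3): δ = 103.57°  ·
  (2,4): δ = 15.07°  ✓
  (2,5): δ = 22.76°  ✓
  (3,4): δ = 91.50°  ·
  (3,5): δ = 53.67°  ·
  (4,5): δ = 142.17°  ·
antipodal pairs: 4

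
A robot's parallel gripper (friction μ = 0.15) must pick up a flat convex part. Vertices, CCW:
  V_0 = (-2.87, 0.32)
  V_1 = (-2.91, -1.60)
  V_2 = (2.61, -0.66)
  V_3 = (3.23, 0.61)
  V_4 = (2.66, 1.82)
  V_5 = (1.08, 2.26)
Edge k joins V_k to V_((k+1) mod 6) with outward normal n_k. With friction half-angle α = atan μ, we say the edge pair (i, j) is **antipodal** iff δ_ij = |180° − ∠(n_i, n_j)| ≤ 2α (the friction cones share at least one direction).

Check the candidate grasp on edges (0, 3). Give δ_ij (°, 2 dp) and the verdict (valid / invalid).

δ = 26.42°, invalid

α = atan 0.15 = 8.53°;  2α = 17.06°
edge 0: e_0 = (-0.04, -1.92);  n_0 = (-0.9998, +0.0208)
edge 3: e_3 = (-0.57, +1.21);  n_3 = (+0.9046, +0.4262)
∠(n_0, n_3) = 153.58°
δ = |180° − 153.58°| = 26.42°
26.42° > 2α = 17.06°  →  invalid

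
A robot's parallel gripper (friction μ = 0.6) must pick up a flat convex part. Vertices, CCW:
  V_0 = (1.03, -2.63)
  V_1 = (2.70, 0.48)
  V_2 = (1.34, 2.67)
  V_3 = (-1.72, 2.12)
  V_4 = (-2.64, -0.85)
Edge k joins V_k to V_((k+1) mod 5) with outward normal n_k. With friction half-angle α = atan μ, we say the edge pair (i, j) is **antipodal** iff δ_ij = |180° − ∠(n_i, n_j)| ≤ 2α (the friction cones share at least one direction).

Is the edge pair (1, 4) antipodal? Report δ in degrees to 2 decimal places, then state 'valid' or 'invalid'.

δ = 32.29°, valid

α = atan 0.6 = 30.96°;  2α = 61.93°
edge 1: e_1 = (-1.36, +2.19);  n_1 = (+0.8495, +0.5276)
edge 4: e_4 = (+3.67, -1.78);  n_4 = (-0.4364, -0.8998)
∠(n_1, n_4) = 147.71°
δ = |180° − 147.71°| = 32.29°
32.29° ≤ 2α = 61.93°  →  valid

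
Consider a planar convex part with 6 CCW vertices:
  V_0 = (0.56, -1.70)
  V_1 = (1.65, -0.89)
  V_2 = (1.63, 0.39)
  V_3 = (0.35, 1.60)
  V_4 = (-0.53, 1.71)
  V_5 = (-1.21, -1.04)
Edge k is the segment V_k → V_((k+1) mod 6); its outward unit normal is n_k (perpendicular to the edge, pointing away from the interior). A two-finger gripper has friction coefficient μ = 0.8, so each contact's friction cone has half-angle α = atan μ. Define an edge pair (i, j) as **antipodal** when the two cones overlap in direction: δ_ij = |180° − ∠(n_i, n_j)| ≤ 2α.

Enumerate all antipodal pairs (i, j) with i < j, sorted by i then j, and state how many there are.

α = atan 0.8 = 38.66°;  2α = 77.32°
n_0 = (+0.5965, -0.8026)
n_1 = (+0.9999, +0.0156)
n_2 = (+0.6870, +0.7267)
n_3 = (+0.1240, +0.9923)
n_4 = (-0.9708, +0.2400)
n_5 = (-0.3494, -0.9370)
  (0,1): δ = 125.72°  ·
  (0,2): δ = 80.01°  ·
  (0,3): δ = 43.74°  ✓
  (0,4): δ = 39.49°  ✓
  (0,5): δ = 122.93°  ·
  (1,2): δ = 134.28°  ·
  (1,3): δ = 98.02°  ·
  (1,4): δ = 14.78°  ✓
  (1,5): δ = 68.66°  ✓
  (2,3): δ = 143.74°  ·
  (2,4): δ = 60.50°  ✓
  (2,5): δ = 22.94°  ✓
  (3,4): δ = 96.76°  ·
  (3,5): δ = 13.32°  ✓
  (4,5): δ = 96.56°  ·
antipodal pairs: 7

count = 7; pairs: (0,3), (0,4), (1,4), (1,5), (2,4), (2,5), (3,5)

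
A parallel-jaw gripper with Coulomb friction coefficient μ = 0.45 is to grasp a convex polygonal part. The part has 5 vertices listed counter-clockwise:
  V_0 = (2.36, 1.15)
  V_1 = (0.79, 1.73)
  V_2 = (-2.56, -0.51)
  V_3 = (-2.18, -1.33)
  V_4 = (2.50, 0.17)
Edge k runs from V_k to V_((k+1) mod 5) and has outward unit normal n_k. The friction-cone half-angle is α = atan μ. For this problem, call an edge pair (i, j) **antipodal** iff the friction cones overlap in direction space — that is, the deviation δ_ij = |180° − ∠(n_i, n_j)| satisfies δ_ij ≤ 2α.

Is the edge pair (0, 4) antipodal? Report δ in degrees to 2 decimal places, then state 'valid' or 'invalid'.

α = atan 0.45 = 24.23°;  2α = 48.46°
edge 0: e_0 = (-1.57, +0.58);  n_0 = (+0.3465, +0.9380)
edge 4: e_4 = (-0.14, +0.98);  n_4 = (+0.9899, +0.1414)
∠(n_0, n_4) = 61.59°
δ = |180° − 61.59°| = 118.41°
118.41° > 2α = 48.46°  →  invalid

δ = 118.41°, invalid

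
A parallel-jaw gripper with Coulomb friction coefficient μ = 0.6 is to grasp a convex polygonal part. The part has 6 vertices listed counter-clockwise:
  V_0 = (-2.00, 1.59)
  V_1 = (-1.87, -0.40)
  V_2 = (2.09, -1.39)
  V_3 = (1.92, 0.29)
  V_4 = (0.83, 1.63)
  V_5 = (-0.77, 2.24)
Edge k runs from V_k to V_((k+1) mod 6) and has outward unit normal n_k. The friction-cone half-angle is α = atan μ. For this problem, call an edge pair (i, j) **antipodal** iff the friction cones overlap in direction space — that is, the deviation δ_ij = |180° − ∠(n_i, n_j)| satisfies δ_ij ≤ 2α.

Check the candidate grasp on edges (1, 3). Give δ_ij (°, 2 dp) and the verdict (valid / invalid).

α = atan 0.6 = 30.96°;  2α = 61.93°
edge 1: e_1 = (+3.96, -0.99);  n_1 = (-0.2425, -0.9701)
edge 3: e_3 = (-1.09, +1.34);  n_3 = (+0.7758, +0.6310)
∠(n_1, n_3) = 143.16°
δ = |180° − 143.16°| = 36.84°
36.84° ≤ 2α = 61.93°  →  valid

δ = 36.84°, valid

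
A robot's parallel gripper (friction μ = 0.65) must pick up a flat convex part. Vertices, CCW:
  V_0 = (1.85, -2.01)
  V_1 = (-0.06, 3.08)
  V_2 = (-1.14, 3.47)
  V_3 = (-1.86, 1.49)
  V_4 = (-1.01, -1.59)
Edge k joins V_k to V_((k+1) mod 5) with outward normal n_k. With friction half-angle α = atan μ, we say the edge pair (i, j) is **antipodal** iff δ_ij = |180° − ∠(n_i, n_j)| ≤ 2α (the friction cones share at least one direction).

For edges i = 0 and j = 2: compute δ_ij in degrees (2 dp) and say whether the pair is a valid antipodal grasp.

δ = 40.55°, valid

α = atan 0.65 = 33.02°;  2α = 66.05°
edge 0: e_0 = (-1.91, +5.09);  n_0 = (+0.9363, +0.3513)
edge 2: e_2 = (-0.72, -1.98);  n_2 = (-0.9398, +0.3417)
∠(n_0, n_2) = 139.45°
δ = |180° − 139.45°| = 40.55°
40.55° ≤ 2α = 66.05°  →  valid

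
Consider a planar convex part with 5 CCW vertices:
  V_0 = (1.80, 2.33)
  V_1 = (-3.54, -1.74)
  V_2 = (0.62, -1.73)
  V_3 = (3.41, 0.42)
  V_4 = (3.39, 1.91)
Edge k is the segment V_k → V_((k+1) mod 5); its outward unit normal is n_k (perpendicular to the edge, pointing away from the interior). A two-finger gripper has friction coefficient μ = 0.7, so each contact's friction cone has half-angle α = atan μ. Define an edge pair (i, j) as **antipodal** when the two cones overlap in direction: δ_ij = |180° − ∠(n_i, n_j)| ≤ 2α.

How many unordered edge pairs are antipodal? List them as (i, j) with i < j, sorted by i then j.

α = atan 0.7 = 34.99°;  2α = 69.98°
n_0 = (-0.6062, +0.7953)
n_1 = (+0.0024, -1.0000)
n_2 = (+0.6104, -0.7921)
n_3 = (+0.9999, +0.0134)
n_4 = (+0.2554, +0.9668)
  (0,1): δ = 37.18°  ✓
  (0,2): δ = 0.30°  ✓
  (0,3): δ = 53.46°  ✓
  (0,4): δ = 127.89°  ·
  (1,2): δ = 142.52°  ·
  (1,3): δ = 89.37°  ·
  (1,4): δ = 14.93°  ✓
  (2,3): δ = 126.85°  ·
  (2,4): δ = 52.41°  ✓
  (3,4): δ = 105.57°  ·
antipodal pairs: 5

count = 5; pairs: (0,1), (0,2), (0,3), (1,4), (2,4)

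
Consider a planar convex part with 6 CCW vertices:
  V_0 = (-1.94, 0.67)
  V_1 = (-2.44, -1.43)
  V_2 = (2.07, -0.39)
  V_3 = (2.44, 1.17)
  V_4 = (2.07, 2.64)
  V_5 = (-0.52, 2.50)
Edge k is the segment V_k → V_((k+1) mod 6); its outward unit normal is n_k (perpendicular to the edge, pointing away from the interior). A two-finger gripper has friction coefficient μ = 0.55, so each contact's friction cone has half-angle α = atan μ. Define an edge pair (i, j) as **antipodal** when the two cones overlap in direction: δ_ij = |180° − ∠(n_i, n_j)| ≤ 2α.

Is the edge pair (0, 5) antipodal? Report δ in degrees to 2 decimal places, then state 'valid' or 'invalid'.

α = atan 0.55 = 28.81°;  2α = 57.62°
edge 0: e_0 = (-0.50, -2.10);  n_0 = (-0.9728, +0.2316)
edge 5: e_5 = (-1.42, -1.83);  n_5 = (-0.7900, +0.6130)
∠(n_0, n_5) = 24.42°
δ = |180° − 24.42°| = 155.58°
155.58° > 2α = 57.62°  →  invalid

δ = 155.58°, invalid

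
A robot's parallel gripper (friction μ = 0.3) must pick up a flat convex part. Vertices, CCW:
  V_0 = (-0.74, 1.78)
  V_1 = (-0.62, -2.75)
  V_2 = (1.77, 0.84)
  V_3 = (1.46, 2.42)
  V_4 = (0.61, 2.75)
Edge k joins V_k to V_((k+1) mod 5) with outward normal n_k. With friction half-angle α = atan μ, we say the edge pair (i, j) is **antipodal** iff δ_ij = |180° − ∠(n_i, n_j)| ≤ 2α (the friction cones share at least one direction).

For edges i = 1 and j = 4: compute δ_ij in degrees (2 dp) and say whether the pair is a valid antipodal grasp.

δ = 20.65°, valid

α = atan 0.3 = 16.70°;  2α = 33.40°
edge 1: e_1 = (+2.39, +3.59);  n_1 = (+0.8324, -0.5542)
edge 4: e_4 = (-1.35, -0.97);  n_4 = (-0.5835, +0.8121)
∠(n_1, n_4) = 159.35°
δ = |180° − 159.35°| = 20.65°
20.65° ≤ 2α = 33.40°  →  valid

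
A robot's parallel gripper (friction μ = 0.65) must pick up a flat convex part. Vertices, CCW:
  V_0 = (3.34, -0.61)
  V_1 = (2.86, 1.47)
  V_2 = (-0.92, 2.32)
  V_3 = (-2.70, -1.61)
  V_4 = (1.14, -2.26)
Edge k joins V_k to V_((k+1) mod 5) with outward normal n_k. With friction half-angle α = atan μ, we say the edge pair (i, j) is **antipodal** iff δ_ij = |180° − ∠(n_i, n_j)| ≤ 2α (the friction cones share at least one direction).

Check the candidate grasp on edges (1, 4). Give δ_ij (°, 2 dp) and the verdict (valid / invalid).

δ = 49.54°, valid

α = atan 0.65 = 33.02°;  2α = 66.05°
edge 1: e_1 = (-3.78, +0.85);  n_1 = (+0.2194, +0.9756)
edge 4: e_4 = (+2.20, +1.65);  n_4 = (+0.6000, -0.8000)
∠(n_1, n_4) = 130.46°
δ = |180° − 130.46°| = 49.54°
49.54° ≤ 2α = 66.05°  →  valid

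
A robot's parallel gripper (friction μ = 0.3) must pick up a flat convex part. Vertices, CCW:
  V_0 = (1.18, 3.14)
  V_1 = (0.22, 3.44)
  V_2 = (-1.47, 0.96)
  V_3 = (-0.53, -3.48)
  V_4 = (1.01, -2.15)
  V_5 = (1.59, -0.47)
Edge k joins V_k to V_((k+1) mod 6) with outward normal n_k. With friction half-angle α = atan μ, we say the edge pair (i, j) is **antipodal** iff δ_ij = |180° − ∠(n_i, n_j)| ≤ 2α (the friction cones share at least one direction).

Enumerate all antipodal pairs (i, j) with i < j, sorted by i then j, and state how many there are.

count = 4; pairs: (1,3), (1,4), (2,4), (2,5)

α = atan 0.3 = 16.70°;  2α = 33.40°
n_0 = (+0.2983, +0.9545)
n_1 = (-0.8264, +0.5631)
n_2 = (-0.9783, -0.2071)
n_3 = (+0.6536, -0.7568)
n_4 = (+0.9453, -0.3263)
n_5 = (+0.9936, +0.1128)
  (0,1): δ = 106.92°  ·
  (0,2): δ = 60.69°  ·
  (0,3): δ = 58.17°  ·
  (0,4): δ = 88.31°  ·
  (0,5): δ = 113.83°  ·
  (1,2): δ = 133.77°  ·
  (1,3): δ = 14.91°  ✓
  (1,4): δ = 15.23°  ✓
  (1,5): δ = 40.75°  ·
  (2,3): δ = 61.14°  ·
  (2,4): δ = 31.00°  ✓
  (2,5): δ = 5.47°  ✓
  (3,4): δ = 149.86°  ·
  (3,5): δ = 124.34°  ·
  (4,5): δ = 154.47°  ·
antipodal pairs: 4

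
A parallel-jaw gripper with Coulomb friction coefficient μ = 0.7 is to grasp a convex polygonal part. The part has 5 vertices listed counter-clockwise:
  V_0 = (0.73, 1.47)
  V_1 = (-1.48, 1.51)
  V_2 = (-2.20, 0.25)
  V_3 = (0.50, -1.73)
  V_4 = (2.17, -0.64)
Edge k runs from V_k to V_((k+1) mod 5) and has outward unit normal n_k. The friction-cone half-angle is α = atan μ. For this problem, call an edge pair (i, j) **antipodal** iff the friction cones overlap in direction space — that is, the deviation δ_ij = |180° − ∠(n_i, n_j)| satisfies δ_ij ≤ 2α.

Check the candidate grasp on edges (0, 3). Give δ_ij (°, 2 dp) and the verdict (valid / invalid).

δ = 34.17°, valid

α = atan 0.7 = 34.99°;  2α = 69.98°
edge 0: e_0 = (-2.21, +0.04);  n_0 = (+0.0181, +0.9998)
edge 3: e_3 = (+1.67, +1.09);  n_3 = (+0.5466, -0.8374)
∠(n_0, n_3) = 145.83°
δ = |180° − 145.83°| = 34.17°
34.17° ≤ 2α = 69.98°  →  valid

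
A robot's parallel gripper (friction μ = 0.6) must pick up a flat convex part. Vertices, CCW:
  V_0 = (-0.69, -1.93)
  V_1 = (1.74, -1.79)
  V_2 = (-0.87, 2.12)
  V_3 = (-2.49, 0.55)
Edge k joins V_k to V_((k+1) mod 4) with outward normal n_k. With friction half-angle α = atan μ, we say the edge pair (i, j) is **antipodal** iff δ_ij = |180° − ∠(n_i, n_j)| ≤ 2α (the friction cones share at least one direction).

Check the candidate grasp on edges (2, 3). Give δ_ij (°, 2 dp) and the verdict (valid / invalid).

α = atan 0.6 = 30.96°;  2α = 61.93°
edge 2: e_2 = (-1.62, -1.57);  n_2 = (-0.6959, +0.7181)
edge 3: e_3 = (+1.80, -2.48);  n_3 = (-0.8093, -0.5874)
∠(n_2, n_3) = 81.87°
δ = |180° − 81.87°| = 98.13°
98.13° > 2α = 61.93°  →  invalid

δ = 98.13°, invalid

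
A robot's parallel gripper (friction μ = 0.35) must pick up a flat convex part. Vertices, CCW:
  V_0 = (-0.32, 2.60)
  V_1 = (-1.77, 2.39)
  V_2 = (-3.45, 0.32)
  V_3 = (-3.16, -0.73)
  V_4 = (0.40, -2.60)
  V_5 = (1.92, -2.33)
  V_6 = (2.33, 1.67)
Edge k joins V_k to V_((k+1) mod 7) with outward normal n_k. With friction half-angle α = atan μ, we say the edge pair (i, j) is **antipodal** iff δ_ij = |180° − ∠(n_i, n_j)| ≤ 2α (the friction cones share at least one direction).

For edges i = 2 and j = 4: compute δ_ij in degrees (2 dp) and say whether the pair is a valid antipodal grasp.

α = atan 0.35 = 19.29°;  2α = 38.58°
edge 2: e_2 = (+0.29, -1.05);  n_2 = (-0.9639, -0.2662)
edge 4: e_4 = (+1.52, +0.27);  n_4 = (+0.1749, -0.9846)
∠(n_2, n_4) = 84.63°
δ = |180° − 84.63°| = 95.37°
95.37° > 2α = 38.58°  →  invalid

δ = 95.37°, invalid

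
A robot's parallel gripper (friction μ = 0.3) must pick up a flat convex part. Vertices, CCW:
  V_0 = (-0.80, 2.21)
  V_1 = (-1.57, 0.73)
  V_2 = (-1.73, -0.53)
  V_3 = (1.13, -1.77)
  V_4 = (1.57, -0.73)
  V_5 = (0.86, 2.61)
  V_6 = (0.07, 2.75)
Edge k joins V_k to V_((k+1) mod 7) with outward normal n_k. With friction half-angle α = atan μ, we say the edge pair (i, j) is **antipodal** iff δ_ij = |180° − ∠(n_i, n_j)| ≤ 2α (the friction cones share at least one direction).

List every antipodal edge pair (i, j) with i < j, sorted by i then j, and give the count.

α = atan 0.3 = 16.70°;  2α = 33.40°
n_0 = (-0.8871, +0.4615)
n_1 = (-0.9920, +0.1260)
n_2 = (-0.3978, -0.9175)
n_3 = (+0.9210, -0.3896)
n_4 = (+0.9781, +0.2079)
n_5 = (+0.1745, +0.9847)
n_6 = (-0.5274, +0.8496)
  (0,1): δ = 159.75°  ·
  (0,2): δ = 85.95°  ·
  (0,3): δ = 4.55°  ✓
  (0,4): δ = 39.49°  ·
  (0,5): δ = 107.44°  ·
  (0,6): δ = 149.31°  ·
  (1,2): δ = 106.20°  ·
  (1,3): δ = 15.70°  ✓
  (1,4): δ = 19.24°  ✓
  (1,5): δ = 87.19°  ·
  (1,6): δ = 129.06°  ·
  (2,3): δ = 89.49°  ·
  (2,4): δ = 54.56°  ·
  (2,5): δ = 13.39°  ✓
  (2,6): δ = 55.27°  ·
  (3,4): δ = 145.07°  ·
  (3,5): δ = 77.12°  ·
  (3,6): δ = 35.24°  ·
  (4,5): δ = 112.05°  ·
  (4,6): δ = 70.17°  ·
  (5,6): δ = 138.12°  ·
antipodal pairs: 4

count = 4; pairs: (0,3), (1,3), (1,4), (2,5)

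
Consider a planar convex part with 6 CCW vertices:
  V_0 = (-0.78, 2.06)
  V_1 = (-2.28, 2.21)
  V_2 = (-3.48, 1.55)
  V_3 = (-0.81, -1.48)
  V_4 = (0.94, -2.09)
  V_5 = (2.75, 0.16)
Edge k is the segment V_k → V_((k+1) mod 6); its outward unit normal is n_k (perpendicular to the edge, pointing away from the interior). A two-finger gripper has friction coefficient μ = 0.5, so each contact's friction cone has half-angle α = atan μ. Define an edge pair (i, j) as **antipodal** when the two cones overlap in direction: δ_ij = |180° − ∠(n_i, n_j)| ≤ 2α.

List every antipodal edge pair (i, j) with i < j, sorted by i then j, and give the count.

count = 6; pairs: (0,2), (0,3), (1,3), (1,4), (2,5), (3,5)

α = atan 0.5 = 26.57°;  2α = 53.13°
n_0 = (+0.0995, +0.9950)
n_1 = (-0.4819, +0.8762)
n_2 = (-0.7503, -0.6611)
n_3 = (-0.3291, -0.9443)
n_4 = (+0.7792, -0.6268)
n_5 = (+0.4740, +0.8806)
  (0,1): δ = 145.48°  ·
  (0,2): δ = 42.90°  ✓
  (0,3): δ = 13.51°  ✓
  (0,4): δ = 56.90°  ·
  (0,5): δ = 157.42°  ·
  (1,2): δ = 77.42°  ·
  (1,3): δ = 48.03°  ✓
  (1,4): δ = 22.37°  ✓
  (1,5): δ = 122.90°  ·
  (2,3): δ = 150.60°  ·
  (2,4): δ = 80.20°  ·
  (2,5): δ = 20.32°  ✓
  (3,4): δ = 109.60°  ·
  (3,5): δ = 9.07°  ✓
  (4,5): δ = 79.48°  ·
antipodal pairs: 6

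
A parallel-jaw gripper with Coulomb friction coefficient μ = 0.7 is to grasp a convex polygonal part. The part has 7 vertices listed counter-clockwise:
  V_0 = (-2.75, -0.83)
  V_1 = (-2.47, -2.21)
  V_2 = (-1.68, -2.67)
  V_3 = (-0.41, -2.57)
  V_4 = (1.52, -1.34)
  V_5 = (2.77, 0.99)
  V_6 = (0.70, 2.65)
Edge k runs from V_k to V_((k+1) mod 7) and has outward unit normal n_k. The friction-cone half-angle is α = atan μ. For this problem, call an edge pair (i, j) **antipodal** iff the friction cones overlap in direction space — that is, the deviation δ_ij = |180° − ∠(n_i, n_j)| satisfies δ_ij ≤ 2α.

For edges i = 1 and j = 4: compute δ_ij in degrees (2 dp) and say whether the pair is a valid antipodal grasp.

δ = 88.00°, invalid

α = atan 0.7 = 34.99°;  2α = 69.98°
edge 1: e_1 = (+0.79, -0.46);  n_1 = (-0.5032, -0.8642)
edge 4: e_4 = (+1.25, +2.33);  n_4 = (+0.8812, -0.4727)
∠(n_1, n_4) = 92.00°
δ = |180° − 92.00°| = 88.00°
88.00° > 2α = 69.98°  →  invalid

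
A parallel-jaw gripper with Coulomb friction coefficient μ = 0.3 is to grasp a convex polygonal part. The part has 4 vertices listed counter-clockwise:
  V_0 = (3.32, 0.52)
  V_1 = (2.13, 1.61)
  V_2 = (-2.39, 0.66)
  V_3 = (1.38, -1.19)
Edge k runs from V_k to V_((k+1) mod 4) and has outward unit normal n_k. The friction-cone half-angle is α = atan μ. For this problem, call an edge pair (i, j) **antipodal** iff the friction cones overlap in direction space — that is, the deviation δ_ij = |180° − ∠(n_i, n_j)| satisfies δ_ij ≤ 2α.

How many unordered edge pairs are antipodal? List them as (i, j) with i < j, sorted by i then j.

α = atan 0.3 = 16.70°;  2α = 33.40°
n_0 = (+0.6754, +0.7374)
n_1 = (-0.2057, +0.9786)
n_2 = (-0.4405, -0.8977)
n_3 = (+0.6612, -0.7502)
  (0,1): δ = 125.64°  ·
  (0,2): δ = 16.35°  ✓
  (0,3): δ = 83.88°  ·
  (1,2): δ = 38.01°  ·
  (1,3): δ = 29.52°  ✓
  (2,3): δ = 112.47°  ·
antipodal pairs: 2

count = 2; pairs: (0,2), (1,3)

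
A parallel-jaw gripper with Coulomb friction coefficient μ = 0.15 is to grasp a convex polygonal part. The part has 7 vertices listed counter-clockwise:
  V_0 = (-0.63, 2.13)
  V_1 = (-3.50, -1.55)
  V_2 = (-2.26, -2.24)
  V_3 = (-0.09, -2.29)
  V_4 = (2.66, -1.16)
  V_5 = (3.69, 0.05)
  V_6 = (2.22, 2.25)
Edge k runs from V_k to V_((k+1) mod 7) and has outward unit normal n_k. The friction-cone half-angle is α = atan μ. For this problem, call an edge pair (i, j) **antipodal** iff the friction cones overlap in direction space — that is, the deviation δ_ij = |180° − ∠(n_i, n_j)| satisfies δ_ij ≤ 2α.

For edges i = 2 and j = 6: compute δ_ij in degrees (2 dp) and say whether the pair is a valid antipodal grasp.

δ = 3.73°, valid

α = atan 0.15 = 8.53°;  2α = 17.06°
edge 2: e_2 = (+2.17, -0.05);  n_2 = (-0.0230, -0.9997)
edge 6: e_6 = (-2.85, -0.12);  n_6 = (-0.0421, +0.9991)
∠(n_2, n_6) = 176.27°
δ = |180° − 176.27°| = 3.73°
3.73° ≤ 2α = 17.06°  →  valid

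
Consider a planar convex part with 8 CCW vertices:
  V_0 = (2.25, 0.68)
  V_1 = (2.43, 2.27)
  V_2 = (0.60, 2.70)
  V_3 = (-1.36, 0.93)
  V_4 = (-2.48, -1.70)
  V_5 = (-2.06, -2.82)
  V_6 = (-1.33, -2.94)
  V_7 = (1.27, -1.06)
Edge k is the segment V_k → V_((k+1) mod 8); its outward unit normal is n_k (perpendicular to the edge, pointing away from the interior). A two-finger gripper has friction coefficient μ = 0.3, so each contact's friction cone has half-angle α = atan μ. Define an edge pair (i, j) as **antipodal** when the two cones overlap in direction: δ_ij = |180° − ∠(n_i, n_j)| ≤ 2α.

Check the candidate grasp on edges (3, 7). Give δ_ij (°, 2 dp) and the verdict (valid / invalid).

δ = 6.32°, valid

α = atan 0.3 = 16.70°;  2α = 33.40°
edge 3: e_3 = (-1.12, -2.63);  n_3 = (-0.9200, +0.3918)
edge 7: e_7 = (+0.98, +1.74);  n_7 = (+0.8713, -0.4907)
∠(n_3, n_7) = 173.68°
δ = |180° − 173.68°| = 6.32°
6.32° ≤ 2α = 33.40°  →  valid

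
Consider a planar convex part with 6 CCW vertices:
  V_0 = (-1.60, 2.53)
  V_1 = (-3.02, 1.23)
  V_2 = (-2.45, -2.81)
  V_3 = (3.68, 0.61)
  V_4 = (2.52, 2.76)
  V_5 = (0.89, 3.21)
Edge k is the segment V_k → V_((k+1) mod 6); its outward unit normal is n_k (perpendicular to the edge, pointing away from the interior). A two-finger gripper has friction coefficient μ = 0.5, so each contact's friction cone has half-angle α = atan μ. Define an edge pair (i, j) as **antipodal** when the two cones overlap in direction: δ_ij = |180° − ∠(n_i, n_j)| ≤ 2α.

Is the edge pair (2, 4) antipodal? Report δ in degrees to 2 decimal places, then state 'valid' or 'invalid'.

α = atan 0.5 = 26.57°;  2α = 53.13°
edge 2: e_2 = (+6.13, +3.42);  n_2 = (+0.4872, -0.8733)
edge 4: e_4 = (-1.63, +0.45);  n_4 = (+0.2661, +0.9639)
∠(n_2, n_4) = 135.41°
δ = |180° − 135.41°| = 44.59°
44.59° ≤ 2α = 53.13°  →  valid

δ = 44.59°, valid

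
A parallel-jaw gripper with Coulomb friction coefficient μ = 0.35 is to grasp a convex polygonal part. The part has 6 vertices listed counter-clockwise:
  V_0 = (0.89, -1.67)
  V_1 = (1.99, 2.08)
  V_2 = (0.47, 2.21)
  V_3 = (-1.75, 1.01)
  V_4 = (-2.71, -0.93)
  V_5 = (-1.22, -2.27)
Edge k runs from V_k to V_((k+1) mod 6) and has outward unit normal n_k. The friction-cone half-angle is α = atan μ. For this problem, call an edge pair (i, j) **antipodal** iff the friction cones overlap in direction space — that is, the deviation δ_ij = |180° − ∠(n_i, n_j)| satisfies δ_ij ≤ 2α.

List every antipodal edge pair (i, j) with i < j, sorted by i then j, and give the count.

α = atan 0.35 = 19.29°;  2α = 38.58°
n_0 = (+0.9596, -0.2815)
n_1 = (+0.0852, +0.9964)
n_2 = (-0.4755, +0.8797)
n_3 = (-0.8963, +0.4435)
n_4 = (-0.6687, -0.7435)
n_5 = (+0.2735, -0.9619)
  (0,1): δ = 78.54°  ·
  (0,2): δ = 45.26°  ·
  (0,3): δ = 9.98°  ✓
  (0,4): δ = 64.38°  ·
  (0,5): δ = 122.22°  ·
  (1,2): δ = 146.72°  ·
  (1,3): δ = 111.44°  ·
  (1,4): δ = 37.08°  ✓
  (1,5): δ = 20.76°  ✓
  (2,3): δ = 144.72°  ·
  (2,4): δ = 70.36°  ·
  (2,5): δ = 12.52°  ✓
  (3,4): δ = 105.64°  ·
  (3,5): δ = 47.80°  ·
  (4,5): δ = 122.16°  ·
antipodal pairs: 4

count = 4; pairs: (0,3), (1,4), (1,5), (2,5)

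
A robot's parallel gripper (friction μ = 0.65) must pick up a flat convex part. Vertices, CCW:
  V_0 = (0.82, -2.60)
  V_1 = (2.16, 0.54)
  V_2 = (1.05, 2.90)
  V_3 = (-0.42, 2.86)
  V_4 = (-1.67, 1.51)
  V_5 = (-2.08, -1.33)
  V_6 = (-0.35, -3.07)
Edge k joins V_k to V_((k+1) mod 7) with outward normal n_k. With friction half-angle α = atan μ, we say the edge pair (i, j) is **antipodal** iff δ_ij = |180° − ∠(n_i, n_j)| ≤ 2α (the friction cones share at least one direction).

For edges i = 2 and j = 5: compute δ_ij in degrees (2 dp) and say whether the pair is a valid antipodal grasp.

α = atan 0.65 = 33.02°;  2α = 66.05°
edge 2: e_2 = (-1.47, -0.04);  n_2 = (-0.0272, +0.9996)
edge 5: e_5 = (+1.73, -1.74);  n_5 = (-0.7091, -0.7051)
∠(n_2, n_5) = 133.28°
δ = |180° − 133.28°| = 46.72°
46.72° ≤ 2α = 66.05°  →  valid

δ = 46.72°, valid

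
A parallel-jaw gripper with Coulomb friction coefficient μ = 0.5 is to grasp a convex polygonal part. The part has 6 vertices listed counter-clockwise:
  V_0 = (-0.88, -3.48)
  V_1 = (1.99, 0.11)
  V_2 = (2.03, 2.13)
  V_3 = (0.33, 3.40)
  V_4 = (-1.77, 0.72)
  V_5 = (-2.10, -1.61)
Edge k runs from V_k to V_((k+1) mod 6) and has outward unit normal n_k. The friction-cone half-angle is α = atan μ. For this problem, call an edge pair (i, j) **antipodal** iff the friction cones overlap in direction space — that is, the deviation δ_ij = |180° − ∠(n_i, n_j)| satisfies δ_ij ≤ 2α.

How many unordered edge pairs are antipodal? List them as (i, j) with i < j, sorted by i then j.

α = atan 0.5 = 26.57°;  2α = 53.13°
n_0 = (+0.7811, -0.6244)
n_1 = (+0.9998, -0.0198)
n_2 = (+0.5985, +0.8011)
n_3 = (-0.7871, +0.6168)
n_4 = (-0.9901, +0.1402)
n_5 = (-0.8375, -0.5464)
  (0,1): δ = 142.49°  ·
  (0,2): δ = 88.12°  ·
  (0,3): δ = 0.56°  ✓
  (0,4): δ = 30.58°  ✓
  (0,5): δ = 71.76°  ·
  (1,2): δ = 125.63°  ·
  (1,3): δ = 36.95°  ✓
  (1,4): δ = 6.93°  ✓
  (1,5): δ = 34.26°  ✓
  (2,3): δ = 91.32°  ·
  (2,4): δ = 61.30°  ·
  (2,5): δ = 20.12°  ✓
  (3,4): δ = 149.98°  ·
  (3,5): δ = 108.80°  ·
  (4,5): δ = 138.82°  ·
antipodal pairs: 6

count = 6; pairs: (0,3), (0,4), (1,3), (1,4), (1,5), (2,5)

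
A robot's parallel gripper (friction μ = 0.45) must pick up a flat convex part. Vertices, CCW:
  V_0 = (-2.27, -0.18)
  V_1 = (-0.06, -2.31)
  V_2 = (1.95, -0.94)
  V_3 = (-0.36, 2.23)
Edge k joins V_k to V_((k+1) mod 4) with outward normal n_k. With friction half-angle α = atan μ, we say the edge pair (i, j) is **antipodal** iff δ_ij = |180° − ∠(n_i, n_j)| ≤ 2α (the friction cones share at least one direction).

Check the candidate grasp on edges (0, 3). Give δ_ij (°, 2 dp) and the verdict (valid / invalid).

δ = 95.55°, invalid

α = atan 0.45 = 24.23°;  2α = 48.46°
edge 0: e_0 = (+2.21, -2.13);  n_0 = (-0.6940, -0.7200)
edge 3: e_3 = (-1.91, -2.41);  n_3 = (-0.7837, +0.6211)
∠(n_0, n_3) = 84.45°
δ = |180° − 84.45°| = 95.55°
95.55° > 2α = 48.46°  →  invalid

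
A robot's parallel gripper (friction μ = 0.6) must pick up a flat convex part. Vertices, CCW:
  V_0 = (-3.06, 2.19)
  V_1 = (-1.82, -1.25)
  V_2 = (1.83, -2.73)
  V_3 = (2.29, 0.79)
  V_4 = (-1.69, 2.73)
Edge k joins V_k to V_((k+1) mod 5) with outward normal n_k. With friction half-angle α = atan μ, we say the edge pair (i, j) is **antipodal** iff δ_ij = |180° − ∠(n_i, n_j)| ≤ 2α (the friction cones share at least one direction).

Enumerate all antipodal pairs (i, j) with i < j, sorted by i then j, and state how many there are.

α = atan 0.6 = 30.96°;  2α = 61.93°
n_0 = (-0.9407, -0.3391)
n_1 = (-0.3758, -0.9267)
n_2 = (+0.9916, -0.1296)
n_3 = (+0.4382, +0.8989)
n_4 = (-0.3667, +0.9303)
  (0,1): δ = 131.89°  ·
  (0,2): δ = 27.27°  ✓
  (0,3): δ = 44.19°  ✓
  (0,4): δ = 91.69°  ·
  (1,2): δ = 75.37°  ·
  (1,3): δ = 3.91°  ✓
  (1,4): δ = 43.58°  ✓
  (2,3): δ = 108.54°  ·
  (2,4): δ = 61.04°  ✓
  (3,4): δ = 132.50°  ·
antipodal pairs: 5

count = 5; pairs: (0,2), (0,3), (1,3), (1,4), (2,4)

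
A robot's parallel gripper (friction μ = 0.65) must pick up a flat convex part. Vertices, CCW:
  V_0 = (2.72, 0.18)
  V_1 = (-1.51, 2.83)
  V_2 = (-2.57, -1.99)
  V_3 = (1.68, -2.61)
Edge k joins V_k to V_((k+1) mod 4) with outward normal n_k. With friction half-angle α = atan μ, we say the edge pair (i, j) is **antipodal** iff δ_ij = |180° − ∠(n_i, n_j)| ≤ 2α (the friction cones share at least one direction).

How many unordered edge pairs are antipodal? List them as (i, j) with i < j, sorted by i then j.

α = atan 0.65 = 33.02°;  2α = 66.05°
n_0 = (+0.5309, +0.8474)
n_1 = (-0.9767, +0.2148)
n_2 = (-0.1444, -0.9895)
n_3 = (+0.9370, -0.3493)
  (0,1): δ = 70.34°  ·
  (0,2): δ = 23.77°  ✓
  (0,3): δ = 101.62°  ·
  (1,2): δ = 85.90°  ·
  (1,3): δ = 8.04°  ✓
  (2,3): δ = 102.14°  ·
antipodal pairs: 2

count = 2; pairs: (0,2), (1,3)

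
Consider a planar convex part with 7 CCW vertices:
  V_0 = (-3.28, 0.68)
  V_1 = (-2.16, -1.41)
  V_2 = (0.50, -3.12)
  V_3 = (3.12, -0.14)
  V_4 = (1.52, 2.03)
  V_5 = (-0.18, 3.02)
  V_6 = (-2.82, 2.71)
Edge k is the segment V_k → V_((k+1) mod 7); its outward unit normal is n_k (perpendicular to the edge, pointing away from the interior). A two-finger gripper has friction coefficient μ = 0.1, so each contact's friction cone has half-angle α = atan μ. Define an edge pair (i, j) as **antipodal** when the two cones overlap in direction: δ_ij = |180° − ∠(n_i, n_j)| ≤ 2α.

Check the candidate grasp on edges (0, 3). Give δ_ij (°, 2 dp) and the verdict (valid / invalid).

α = atan 0.1 = 5.71°;  2α = 11.42°
edge 0: e_0 = (+1.12, -2.09);  n_0 = (-0.8814, -0.4723)
edge 3: e_3 = (-1.60, +2.17);  n_3 = (+0.8049, +0.5935)
∠(n_0, n_3) = 171.78°
δ = |180° − 171.78°| = 8.22°
8.22° ≤ 2α = 11.42°  →  valid

δ = 8.22°, valid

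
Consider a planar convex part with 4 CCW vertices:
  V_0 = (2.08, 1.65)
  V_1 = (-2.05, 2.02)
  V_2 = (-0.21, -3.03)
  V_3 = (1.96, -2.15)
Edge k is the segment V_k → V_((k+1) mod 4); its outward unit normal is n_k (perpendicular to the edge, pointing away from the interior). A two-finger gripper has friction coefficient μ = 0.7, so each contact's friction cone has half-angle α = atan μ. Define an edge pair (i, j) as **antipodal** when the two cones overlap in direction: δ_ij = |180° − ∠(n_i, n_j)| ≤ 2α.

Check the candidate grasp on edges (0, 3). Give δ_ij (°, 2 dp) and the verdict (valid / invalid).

α = atan 0.7 = 34.99°;  2α = 69.98°
edge 0: e_0 = (-4.13, +0.37);  n_0 = (+0.0892, +0.9960)
edge 3: e_3 = (+0.12, +3.80);  n_3 = (+0.9995, -0.0316)
∠(n_0, n_3) = 86.69°
δ = |180° − 86.69°| = 93.31°
93.31° > 2α = 69.98°  →  invalid

δ = 93.31°, invalid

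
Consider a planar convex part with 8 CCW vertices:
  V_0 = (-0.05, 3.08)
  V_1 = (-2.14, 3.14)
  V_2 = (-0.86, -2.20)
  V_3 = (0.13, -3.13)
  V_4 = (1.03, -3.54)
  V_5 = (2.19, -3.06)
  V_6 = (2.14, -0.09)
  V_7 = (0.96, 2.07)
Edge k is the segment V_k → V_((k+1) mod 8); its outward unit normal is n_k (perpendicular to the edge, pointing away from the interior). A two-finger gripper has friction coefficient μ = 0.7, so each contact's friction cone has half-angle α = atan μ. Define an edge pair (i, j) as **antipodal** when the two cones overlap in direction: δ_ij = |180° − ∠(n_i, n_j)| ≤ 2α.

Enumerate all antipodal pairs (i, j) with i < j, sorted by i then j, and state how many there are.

α = atan 0.7 = 34.99°;  2α = 69.98°
n_0 = (+0.0287, +0.9996)
n_1 = (-0.9725, -0.2331)
n_2 = (-0.6847, -0.7288)
n_3 = (-0.4146, -0.9100)
n_4 = (+0.3824, -0.9240)
n_5 = (+0.9999, +0.0168)
n_6 = (+0.8776, +0.4794)
n_7 = (+0.7071, +0.7071)
  (0,1): δ = 74.88°  ·
  (0,2): δ = 41.57°  ✓
  (0,3): δ = 22.85°  ✓
  (0,4): δ = 24.12°  ✓
  (0,5): δ = 92.61°  ·
  (0,6): δ = 120.29°  ·
  (0,7): δ = 136.64°  ·
  (1,2): δ = 146.69°  ·
  (1,3): δ = 127.97°  ·
  (1,4): δ = 81.00°  ·
  (1,5): δ = 12.52°  ✓
  (1,6): δ = 15.17°  ✓
  (1,7): δ = 31.52°  ✓
  (2,3): δ = 161.28°  ·
  (2,4): δ = 114.31°  ·
  (2,5): δ = 45.83°  ✓
  (2,6): δ = 18.14°  ✓
  (2,7): δ = 1.79°  ✓
  (3,4): δ = 133.03°  ·
  (3,5): δ = 64.54°  ✓
  (3,6): δ = 36.86°  ✓
  (3,7): δ = 20.51°  ✓
  (4,5): δ = 111.51°  ·
  (4,6): δ = 83.83°  ·
  (4,7): δ = 67.48°  ✓
  (5,6): δ = 152.32°  ·
  (5,7): δ = 135.96°  ·
  (6,7): δ = 163.65°  ·
antipodal pairs: 13

count = 13; pairs: (0,2), (0,3), (0,4), (1,5), (1,6), (1,7), (2,5), (2,6), (2,7), (3,5), (3,6), (3,7), (4,7)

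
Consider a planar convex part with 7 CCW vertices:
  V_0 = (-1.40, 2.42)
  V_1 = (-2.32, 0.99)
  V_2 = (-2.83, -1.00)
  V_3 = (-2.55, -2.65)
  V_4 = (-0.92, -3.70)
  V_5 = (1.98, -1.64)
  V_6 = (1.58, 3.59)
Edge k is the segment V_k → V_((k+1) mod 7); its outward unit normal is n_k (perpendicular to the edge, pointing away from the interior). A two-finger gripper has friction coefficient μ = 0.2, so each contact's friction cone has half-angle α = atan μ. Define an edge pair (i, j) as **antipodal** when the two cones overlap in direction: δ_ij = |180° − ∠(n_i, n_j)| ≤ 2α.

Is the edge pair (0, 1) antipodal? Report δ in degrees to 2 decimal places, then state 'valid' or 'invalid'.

α = atan 0.2 = 11.31°;  2α = 22.62°
edge 0: e_0 = (-0.92, -1.43);  n_0 = (-0.8410, +0.5411)
edge 1: e_1 = (-0.51, -1.99);  n_1 = (-0.9687, +0.2483)
∠(n_0, n_1) = 18.38°
δ = |180° − 18.38°| = 161.62°
161.62° > 2α = 22.62°  →  invalid

δ = 161.62°, invalid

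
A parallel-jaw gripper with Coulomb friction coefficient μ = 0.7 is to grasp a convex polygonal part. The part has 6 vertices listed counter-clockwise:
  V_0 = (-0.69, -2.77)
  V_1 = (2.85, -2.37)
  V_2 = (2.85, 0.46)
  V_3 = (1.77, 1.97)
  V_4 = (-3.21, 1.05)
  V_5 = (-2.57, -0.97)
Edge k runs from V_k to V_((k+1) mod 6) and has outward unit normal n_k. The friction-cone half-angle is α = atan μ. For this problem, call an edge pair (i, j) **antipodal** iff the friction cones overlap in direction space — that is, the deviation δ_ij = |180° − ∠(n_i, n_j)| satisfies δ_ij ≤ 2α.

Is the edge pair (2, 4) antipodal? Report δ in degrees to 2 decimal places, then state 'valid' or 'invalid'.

δ = 17.99°, valid

α = atan 0.7 = 34.99°;  2α = 69.98°
edge 2: e_2 = (-1.08, +1.51);  n_2 = (+0.8134, +0.5817)
edge 4: e_4 = (+0.64, -2.02);  n_4 = (-0.9533, -0.3020)
∠(n_2, n_4) = 162.01°
δ = |180° − 162.01°| = 17.99°
17.99° ≤ 2α = 69.98°  →  valid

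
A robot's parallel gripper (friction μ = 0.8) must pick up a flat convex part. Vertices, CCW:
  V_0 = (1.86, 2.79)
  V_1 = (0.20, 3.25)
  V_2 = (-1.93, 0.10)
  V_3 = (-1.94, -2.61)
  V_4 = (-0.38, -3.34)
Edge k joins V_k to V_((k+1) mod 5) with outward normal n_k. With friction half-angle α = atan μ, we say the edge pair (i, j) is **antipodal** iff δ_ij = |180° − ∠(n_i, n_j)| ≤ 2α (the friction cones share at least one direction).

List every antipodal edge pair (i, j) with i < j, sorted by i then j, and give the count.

α = atan 0.8 = 38.66°;  2α = 77.32°
n_0 = (+0.2670, +0.9637)
n_1 = (-0.8284, +0.5602)
n_2 = (-1.0000, +0.0037)
n_3 = (-0.4238, -0.9057)
n_4 = (+0.9393, -0.3432)
  (0,1): δ = 108.58°  ·
  (0,2): δ = 74.72°  ✓
  (0,3): δ = 9.59°  ✓
  (0,4): δ = 85.42°  ·
  (1,2): δ = 146.15°  ·
  (1,3): δ = 81.01°  ·
  (1,4): δ = 13.99°  ✓
  (2,3): δ = 114.87°  ·
  (2,4): δ = 19.86°  ✓
  (3,4): δ = 85.00°  ·
antipodal pairs: 4

count = 4; pairs: (0,2), (0,3), (1,4), (2,4)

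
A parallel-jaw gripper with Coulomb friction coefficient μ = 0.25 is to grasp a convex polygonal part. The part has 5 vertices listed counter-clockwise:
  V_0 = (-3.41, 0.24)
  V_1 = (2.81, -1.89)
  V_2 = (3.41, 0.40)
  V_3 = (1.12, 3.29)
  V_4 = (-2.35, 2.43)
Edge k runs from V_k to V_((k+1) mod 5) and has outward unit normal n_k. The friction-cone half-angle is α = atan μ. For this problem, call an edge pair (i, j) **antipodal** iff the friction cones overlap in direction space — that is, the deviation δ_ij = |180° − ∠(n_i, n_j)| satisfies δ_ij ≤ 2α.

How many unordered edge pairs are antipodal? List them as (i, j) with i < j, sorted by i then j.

α = atan 0.25 = 14.04°;  2α = 28.07°
n_0 = (-0.3240, -0.9461)
n_1 = (+0.9673, -0.2535)
n_2 = (+0.7838, +0.6211)
n_3 = (-0.2406, +0.9706)
n_4 = (-0.9001, +0.4357)
  (0,1): δ = 85.78°  ·
  (0,2): δ = 32.70°  ·
  (0,3): δ = 32.82°  ·
  (0,4): δ = 83.08°  ·
  (1,2): δ = 126.93°  ·
  (1,3): δ = 61.40°  ·
  (1,4): δ = 11.15°  ✓
  (2,3): δ = 114.47°  ·
  (2,4): δ = 64.22°  ·
  (3,4): δ = 129.75°  ·
antipodal pairs: 1

count = 1; pairs: (1,4)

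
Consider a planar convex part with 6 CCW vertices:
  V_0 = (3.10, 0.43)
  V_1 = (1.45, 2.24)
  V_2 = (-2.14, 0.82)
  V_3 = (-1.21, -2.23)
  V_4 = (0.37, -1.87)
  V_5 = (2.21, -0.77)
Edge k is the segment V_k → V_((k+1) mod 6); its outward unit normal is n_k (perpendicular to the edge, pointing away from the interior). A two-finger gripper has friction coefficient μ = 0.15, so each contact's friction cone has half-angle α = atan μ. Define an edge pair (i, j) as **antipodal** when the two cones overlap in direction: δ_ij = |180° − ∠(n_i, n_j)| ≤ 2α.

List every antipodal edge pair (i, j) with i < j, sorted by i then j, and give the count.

α = atan 0.15 = 8.53°;  2α = 17.06°
n_0 = (+0.7390, +0.6737)
n_1 = (-0.3678, +0.9299)
n_2 = (-0.9565, -0.2917)
n_3 = (+0.2222, -0.9750)
n_4 = (+0.5131, -0.8583)
n_5 = (+0.8032, -0.5957)
  (0,1): δ = 110.77°  ·
  (0,2): δ = 25.39°  ·
  (0,3): δ = 60.48°  ·
  (0,4): δ = 78.52°  ·
  (0,5): δ = 101.08°  ·
  (1,2): δ = 94.62°  ·
  (1,3): δ = 8.75°  ✓
  (1,4): δ = 9.29°  ✓
  (1,5): δ = 31.86°  ·
  (2,3): δ = 94.12°  ·
  (2,4): δ = 76.09°  ·
  (2,5): δ = 53.52°  ·
  (3,4): δ = 161.96°  ·
  (3,5): δ = 139.40°  ·
  (4,5): δ = 157.44°  ·
antipodal pairs: 2

count = 2; pairs: (1,3), (1,4)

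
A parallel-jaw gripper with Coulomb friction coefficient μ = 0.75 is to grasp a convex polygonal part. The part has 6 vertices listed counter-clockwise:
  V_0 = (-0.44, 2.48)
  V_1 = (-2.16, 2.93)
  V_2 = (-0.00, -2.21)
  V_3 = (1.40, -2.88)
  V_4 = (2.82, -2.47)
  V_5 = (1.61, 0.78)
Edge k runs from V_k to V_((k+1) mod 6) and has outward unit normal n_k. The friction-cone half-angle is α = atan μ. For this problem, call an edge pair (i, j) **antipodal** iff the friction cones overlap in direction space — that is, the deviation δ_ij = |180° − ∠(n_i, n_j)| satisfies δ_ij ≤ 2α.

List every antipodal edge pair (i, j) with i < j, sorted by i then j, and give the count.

α = atan 0.75 = 36.87°;  2α = 73.74°
n_0 = (+0.2531, +0.9674)
n_1 = (-0.9219, -0.3874)
n_2 = (-0.4317, -0.9020)
n_3 = (+0.2774, -0.9608)
n_4 = (+0.9372, +0.3489)
n_5 = (+0.6383, +0.7698)
  (0,1): δ = 52.54°  ✓
  (0,2): δ = 10.91°  ✓
  (0,3): δ = 30.77°  ✓
  (0,4): δ = 125.08°  ·
  (0,5): δ = 154.99°  ·
  (1,2): δ = 138.37°  ·
  (1,3): δ = 96.69°  ·
  (1,4): δ = 2.37°  ✓
  (1,5): δ = 27.54°  ✓
  (2,3): δ = 138.32°  ·
  (2,4): δ = 44.00°  ✓
  (2,5): δ = 14.09°  ✓
  (3,4): δ = 85.68°  ·
  (3,5): δ = 55.77°  ✓
  (4,5): δ = 150.09°  ·
antipodal pairs: 8

count = 8; pairs: (0,1), (0,2), (0,3), (1,4), (1,5), (2,4), (2,5), (3,5)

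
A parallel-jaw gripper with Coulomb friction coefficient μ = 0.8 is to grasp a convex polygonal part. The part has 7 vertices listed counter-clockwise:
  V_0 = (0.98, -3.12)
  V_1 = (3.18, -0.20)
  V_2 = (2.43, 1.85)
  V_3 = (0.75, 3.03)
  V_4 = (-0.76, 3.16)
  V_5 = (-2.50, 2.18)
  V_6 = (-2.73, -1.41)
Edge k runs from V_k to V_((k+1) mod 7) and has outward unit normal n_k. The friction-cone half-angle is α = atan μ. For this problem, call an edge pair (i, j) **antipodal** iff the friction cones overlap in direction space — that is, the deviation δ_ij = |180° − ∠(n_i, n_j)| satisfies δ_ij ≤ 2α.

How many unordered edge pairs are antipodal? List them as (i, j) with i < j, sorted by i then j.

α = atan 0.8 = 38.66°;  2α = 77.32°
n_0 = (+0.7987, -0.6017)
n_1 = (+0.9391, +0.3436)
n_2 = (+0.5748, +0.8183)
n_3 = (+0.0858, +0.9963)
n_4 = (-0.4907, +0.8713)
n_5 = (-0.9980, +0.0639)
n_6 = (-0.4186, -0.9082)
  (0,1): δ = 122.91°  ·
  (0,2): δ = 88.09°  ·
  (0,3): δ = 57.93°  ✓
  (0,4): δ = 23.62°  ✓
  (0,5): δ = 33.33°  ✓
  (0,6): δ = 102.25°  ·
  (1,2): δ = 145.18°  ·
  (1,3): δ = 115.02°  ·
  (1,4): δ = 80.71°  ·
  (1,5): δ = 23.76°  ✓
  (1,6): δ = 45.16°  ✓
  (2,3): δ = 149.84°  ·
  (2,4): δ = 115.53°  ·
  (2,5): δ = 58.58°  ✓
  (2,6): δ = 10.34°  ✓
  (3,4): δ = 145.69°  ·
  (3,5): δ = 88.75°  ·
  (3,6): δ = 19.83°  ✓
  (4,5): δ = 123.05°  ·
  (4,6): δ = 54.13°  ✓
  (5,6): δ = 111.08°  ·
antipodal pairs: 9

count = 9; pairs: (0,3), (0,4), (0,5), (1,5), (1,6), (2,5), (2,6), (3,6), (4,6)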